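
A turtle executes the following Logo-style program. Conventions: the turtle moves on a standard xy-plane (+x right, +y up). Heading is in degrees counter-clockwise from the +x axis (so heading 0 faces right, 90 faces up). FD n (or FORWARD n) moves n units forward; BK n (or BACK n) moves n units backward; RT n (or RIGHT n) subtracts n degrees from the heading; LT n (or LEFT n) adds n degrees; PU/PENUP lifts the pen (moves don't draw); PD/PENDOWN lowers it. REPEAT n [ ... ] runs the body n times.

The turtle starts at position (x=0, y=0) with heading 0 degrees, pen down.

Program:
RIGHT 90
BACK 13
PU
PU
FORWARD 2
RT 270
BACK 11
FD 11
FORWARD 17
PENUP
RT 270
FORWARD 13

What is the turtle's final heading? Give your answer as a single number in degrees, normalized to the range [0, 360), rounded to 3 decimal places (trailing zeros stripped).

Answer: 90

Derivation:
Executing turtle program step by step:
Start: pos=(0,0), heading=0, pen down
RT 90: heading 0 -> 270
BK 13: (0,0) -> (0,13) [heading=270, draw]
PU: pen up
PU: pen up
FD 2: (0,13) -> (0,11) [heading=270, move]
RT 270: heading 270 -> 0
BK 11: (0,11) -> (-11,11) [heading=0, move]
FD 11: (-11,11) -> (0,11) [heading=0, move]
FD 17: (0,11) -> (17,11) [heading=0, move]
PU: pen up
RT 270: heading 0 -> 90
FD 13: (17,11) -> (17,24) [heading=90, move]
Final: pos=(17,24), heading=90, 1 segment(s) drawn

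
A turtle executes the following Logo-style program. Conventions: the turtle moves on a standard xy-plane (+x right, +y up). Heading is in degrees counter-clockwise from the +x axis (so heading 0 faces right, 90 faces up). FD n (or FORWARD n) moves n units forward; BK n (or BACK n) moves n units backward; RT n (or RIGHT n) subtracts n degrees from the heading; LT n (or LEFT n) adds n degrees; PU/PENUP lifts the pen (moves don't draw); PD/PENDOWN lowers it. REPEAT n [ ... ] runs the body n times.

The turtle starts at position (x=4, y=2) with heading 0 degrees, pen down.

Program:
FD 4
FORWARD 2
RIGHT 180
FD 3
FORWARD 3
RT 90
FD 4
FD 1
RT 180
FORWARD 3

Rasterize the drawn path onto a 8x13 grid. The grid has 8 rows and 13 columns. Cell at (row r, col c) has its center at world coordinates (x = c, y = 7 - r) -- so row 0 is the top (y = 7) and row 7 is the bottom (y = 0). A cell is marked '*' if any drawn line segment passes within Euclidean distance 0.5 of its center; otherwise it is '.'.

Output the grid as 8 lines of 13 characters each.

Segment 0: (4,2) -> (8,2)
Segment 1: (8,2) -> (10,2)
Segment 2: (10,2) -> (7,2)
Segment 3: (7,2) -> (4,2)
Segment 4: (4,2) -> (4,6)
Segment 5: (4,6) -> (4,7)
Segment 6: (4,7) -> (4,4)

Answer: ....*........
....*........
....*........
....*........
....*........
....*******..
.............
.............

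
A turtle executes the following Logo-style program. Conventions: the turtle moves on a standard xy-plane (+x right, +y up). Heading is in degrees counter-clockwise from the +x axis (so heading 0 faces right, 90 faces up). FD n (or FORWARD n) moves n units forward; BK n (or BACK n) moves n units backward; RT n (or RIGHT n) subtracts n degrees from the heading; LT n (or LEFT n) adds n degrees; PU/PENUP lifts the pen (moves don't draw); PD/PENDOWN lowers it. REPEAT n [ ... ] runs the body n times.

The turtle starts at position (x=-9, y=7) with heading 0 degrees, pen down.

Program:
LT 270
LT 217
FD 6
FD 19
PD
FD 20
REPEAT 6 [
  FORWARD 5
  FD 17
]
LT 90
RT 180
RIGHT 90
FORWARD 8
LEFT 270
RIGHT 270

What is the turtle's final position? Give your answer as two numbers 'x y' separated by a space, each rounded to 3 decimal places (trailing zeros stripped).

Executing turtle program step by step:
Start: pos=(-9,7), heading=0, pen down
LT 270: heading 0 -> 270
LT 217: heading 270 -> 127
FD 6: (-9,7) -> (-12.611,11.792) [heading=127, draw]
FD 19: (-12.611,11.792) -> (-24.045,26.966) [heading=127, draw]
PD: pen down
FD 20: (-24.045,26.966) -> (-36.082,42.939) [heading=127, draw]
REPEAT 6 [
  -- iteration 1/6 --
  FD 5: (-36.082,42.939) -> (-39.091,46.932) [heading=127, draw]
  FD 17: (-39.091,46.932) -> (-49.322,60.509) [heading=127, draw]
  -- iteration 2/6 --
  FD 5: (-49.322,60.509) -> (-52.331,64.502) [heading=127, draw]
  FD 17: (-52.331,64.502) -> (-62.562,78.079) [heading=127, draw]
  -- iteration 3/6 --
  FD 5: (-62.562,78.079) -> (-65.571,82.072) [heading=127, draw]
  FD 17: (-65.571,82.072) -> (-75.801,95.649) [heading=127, draw]
  -- iteration 4/6 --
  FD 5: (-75.801,95.649) -> (-78.811,99.642) [heading=127, draw]
  FD 17: (-78.811,99.642) -> (-89.041,113.219) [heading=127, draw]
  -- iteration 5/6 --
  FD 5: (-89.041,113.219) -> (-92.05,117.212) [heading=127, draw]
  FD 17: (-92.05,117.212) -> (-102.281,130.789) [heading=127, draw]
  -- iteration 6/6 --
  FD 5: (-102.281,130.789) -> (-105.29,134.782) [heading=127, draw]
  FD 17: (-105.29,134.782) -> (-115.521,148.358) [heading=127, draw]
]
LT 90: heading 127 -> 217
RT 180: heading 217 -> 37
RT 90: heading 37 -> 307
FD 8: (-115.521,148.358) -> (-110.707,141.969) [heading=307, draw]
LT 270: heading 307 -> 217
RT 270: heading 217 -> 307
Final: pos=(-110.707,141.969), heading=307, 16 segment(s) drawn

Answer: -110.707 141.969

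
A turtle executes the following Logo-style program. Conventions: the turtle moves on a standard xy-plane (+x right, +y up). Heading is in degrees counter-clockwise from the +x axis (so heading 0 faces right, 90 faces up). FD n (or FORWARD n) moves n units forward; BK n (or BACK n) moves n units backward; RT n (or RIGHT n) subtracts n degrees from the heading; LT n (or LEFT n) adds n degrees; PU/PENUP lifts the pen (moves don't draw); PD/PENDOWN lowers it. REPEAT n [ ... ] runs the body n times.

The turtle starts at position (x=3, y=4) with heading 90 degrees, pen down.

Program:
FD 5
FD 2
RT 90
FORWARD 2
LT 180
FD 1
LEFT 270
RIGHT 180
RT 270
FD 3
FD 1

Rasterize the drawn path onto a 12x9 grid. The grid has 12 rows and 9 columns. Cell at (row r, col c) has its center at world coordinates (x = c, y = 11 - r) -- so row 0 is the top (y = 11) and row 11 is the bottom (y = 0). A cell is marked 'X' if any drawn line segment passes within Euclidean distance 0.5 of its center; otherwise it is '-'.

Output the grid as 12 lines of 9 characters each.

Segment 0: (3,4) -> (3,9)
Segment 1: (3,9) -> (3,11)
Segment 2: (3,11) -> (5,11)
Segment 3: (5,11) -> (4,11)
Segment 4: (4,11) -> (7,11)
Segment 5: (7,11) -> (8,11)

Answer: ---XXXXXX
---X-----
---X-----
---X-----
---X-----
---X-----
---X-----
---X-----
---------
---------
---------
---------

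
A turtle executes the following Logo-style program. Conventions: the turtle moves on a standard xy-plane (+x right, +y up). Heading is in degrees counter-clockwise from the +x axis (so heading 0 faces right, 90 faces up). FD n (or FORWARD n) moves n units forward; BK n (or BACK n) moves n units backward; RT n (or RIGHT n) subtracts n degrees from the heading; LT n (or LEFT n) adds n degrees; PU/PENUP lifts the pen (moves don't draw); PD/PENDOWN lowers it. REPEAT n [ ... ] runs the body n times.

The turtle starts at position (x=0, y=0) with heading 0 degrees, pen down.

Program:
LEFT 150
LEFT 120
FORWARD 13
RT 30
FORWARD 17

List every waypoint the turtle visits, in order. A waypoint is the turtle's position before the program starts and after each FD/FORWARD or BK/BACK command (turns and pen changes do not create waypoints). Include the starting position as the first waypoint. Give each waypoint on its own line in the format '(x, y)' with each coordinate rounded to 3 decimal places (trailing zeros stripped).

Executing turtle program step by step:
Start: pos=(0,0), heading=0, pen down
LT 150: heading 0 -> 150
LT 120: heading 150 -> 270
FD 13: (0,0) -> (0,-13) [heading=270, draw]
RT 30: heading 270 -> 240
FD 17: (0,-13) -> (-8.5,-27.722) [heading=240, draw]
Final: pos=(-8.5,-27.722), heading=240, 2 segment(s) drawn
Waypoints (3 total):
(0, 0)
(0, -13)
(-8.5, -27.722)

Answer: (0, 0)
(0, -13)
(-8.5, -27.722)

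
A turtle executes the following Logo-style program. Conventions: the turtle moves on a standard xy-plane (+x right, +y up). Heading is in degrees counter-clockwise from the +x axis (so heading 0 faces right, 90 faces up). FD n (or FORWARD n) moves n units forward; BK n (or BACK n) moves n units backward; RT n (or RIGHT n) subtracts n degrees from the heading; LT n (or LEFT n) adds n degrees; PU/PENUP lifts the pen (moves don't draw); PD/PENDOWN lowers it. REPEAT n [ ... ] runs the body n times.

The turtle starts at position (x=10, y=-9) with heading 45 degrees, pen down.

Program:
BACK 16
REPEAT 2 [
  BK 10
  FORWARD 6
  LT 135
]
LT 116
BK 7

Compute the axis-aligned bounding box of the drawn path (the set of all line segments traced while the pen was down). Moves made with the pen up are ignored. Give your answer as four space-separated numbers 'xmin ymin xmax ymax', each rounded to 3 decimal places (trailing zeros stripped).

Executing turtle program step by step:
Start: pos=(10,-9), heading=45, pen down
BK 16: (10,-9) -> (-1.314,-20.314) [heading=45, draw]
REPEAT 2 [
  -- iteration 1/2 --
  BK 10: (-1.314,-20.314) -> (-8.385,-27.385) [heading=45, draw]
  FD 6: (-8.385,-27.385) -> (-4.142,-23.142) [heading=45, draw]
  LT 135: heading 45 -> 180
  -- iteration 2/2 --
  BK 10: (-4.142,-23.142) -> (5.858,-23.142) [heading=180, draw]
  FD 6: (5.858,-23.142) -> (-0.142,-23.142) [heading=180, draw]
  LT 135: heading 180 -> 315
]
LT 116: heading 315 -> 71
BK 7: (-0.142,-23.142) -> (-2.421,-29.761) [heading=71, draw]
Final: pos=(-2.421,-29.761), heading=71, 6 segment(s) drawn

Segment endpoints: x in {-8.385, -4.142, -2.421, -1.314, -0.142, 5.858, 10}, y in {-29.761, -27.385, -23.142, -20.314, -9}
xmin=-8.385, ymin=-29.761, xmax=10, ymax=-9

Answer: -8.385 -29.761 10 -9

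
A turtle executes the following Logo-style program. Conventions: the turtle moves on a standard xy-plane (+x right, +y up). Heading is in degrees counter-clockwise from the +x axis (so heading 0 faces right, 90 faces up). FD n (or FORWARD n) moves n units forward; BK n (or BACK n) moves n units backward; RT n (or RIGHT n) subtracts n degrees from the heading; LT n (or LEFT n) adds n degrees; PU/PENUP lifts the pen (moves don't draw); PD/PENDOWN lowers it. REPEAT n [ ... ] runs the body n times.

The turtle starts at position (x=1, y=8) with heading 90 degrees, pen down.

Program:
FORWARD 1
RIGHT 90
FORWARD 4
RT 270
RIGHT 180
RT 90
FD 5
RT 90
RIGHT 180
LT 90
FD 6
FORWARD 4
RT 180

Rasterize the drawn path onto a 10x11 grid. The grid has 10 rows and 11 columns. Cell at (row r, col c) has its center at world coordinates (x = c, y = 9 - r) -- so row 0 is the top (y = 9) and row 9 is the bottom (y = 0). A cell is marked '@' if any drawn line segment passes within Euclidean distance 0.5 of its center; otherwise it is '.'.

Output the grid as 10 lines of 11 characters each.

Segment 0: (1,8) -> (1,9)
Segment 1: (1,9) -> (5,9)
Segment 2: (5,9) -> (0,9)
Segment 3: (0,9) -> (6,9)
Segment 4: (6,9) -> (10,9)

Answer: @@@@@@@@@@@
.@.........
...........
...........
...........
...........
...........
...........
...........
...........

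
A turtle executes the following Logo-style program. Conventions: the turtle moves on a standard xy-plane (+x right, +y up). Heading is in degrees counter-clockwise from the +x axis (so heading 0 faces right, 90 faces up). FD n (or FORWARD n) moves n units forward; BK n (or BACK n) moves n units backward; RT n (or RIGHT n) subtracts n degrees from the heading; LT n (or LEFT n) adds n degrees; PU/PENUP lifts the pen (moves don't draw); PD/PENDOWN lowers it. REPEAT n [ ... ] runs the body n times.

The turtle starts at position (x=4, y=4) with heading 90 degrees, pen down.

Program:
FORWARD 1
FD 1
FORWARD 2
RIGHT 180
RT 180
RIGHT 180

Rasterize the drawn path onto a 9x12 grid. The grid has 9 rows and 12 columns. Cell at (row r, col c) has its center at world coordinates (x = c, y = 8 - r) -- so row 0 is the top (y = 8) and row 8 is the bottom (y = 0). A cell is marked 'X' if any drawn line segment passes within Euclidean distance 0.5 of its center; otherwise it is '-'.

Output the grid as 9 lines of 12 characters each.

Segment 0: (4,4) -> (4,5)
Segment 1: (4,5) -> (4,6)
Segment 2: (4,6) -> (4,8)

Answer: ----X-------
----X-------
----X-------
----X-------
----X-------
------------
------------
------------
------------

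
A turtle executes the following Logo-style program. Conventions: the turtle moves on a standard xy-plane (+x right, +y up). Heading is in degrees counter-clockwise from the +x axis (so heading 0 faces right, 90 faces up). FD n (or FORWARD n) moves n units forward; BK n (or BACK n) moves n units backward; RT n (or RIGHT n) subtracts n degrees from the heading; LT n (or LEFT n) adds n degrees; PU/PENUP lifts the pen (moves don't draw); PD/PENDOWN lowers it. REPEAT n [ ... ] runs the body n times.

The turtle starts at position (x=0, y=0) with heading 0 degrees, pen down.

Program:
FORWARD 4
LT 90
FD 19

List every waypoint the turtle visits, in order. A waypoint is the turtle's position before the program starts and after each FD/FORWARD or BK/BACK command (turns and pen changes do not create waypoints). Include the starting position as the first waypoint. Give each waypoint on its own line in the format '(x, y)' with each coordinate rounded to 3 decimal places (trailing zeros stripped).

Executing turtle program step by step:
Start: pos=(0,0), heading=0, pen down
FD 4: (0,0) -> (4,0) [heading=0, draw]
LT 90: heading 0 -> 90
FD 19: (4,0) -> (4,19) [heading=90, draw]
Final: pos=(4,19), heading=90, 2 segment(s) drawn
Waypoints (3 total):
(0, 0)
(4, 0)
(4, 19)

Answer: (0, 0)
(4, 0)
(4, 19)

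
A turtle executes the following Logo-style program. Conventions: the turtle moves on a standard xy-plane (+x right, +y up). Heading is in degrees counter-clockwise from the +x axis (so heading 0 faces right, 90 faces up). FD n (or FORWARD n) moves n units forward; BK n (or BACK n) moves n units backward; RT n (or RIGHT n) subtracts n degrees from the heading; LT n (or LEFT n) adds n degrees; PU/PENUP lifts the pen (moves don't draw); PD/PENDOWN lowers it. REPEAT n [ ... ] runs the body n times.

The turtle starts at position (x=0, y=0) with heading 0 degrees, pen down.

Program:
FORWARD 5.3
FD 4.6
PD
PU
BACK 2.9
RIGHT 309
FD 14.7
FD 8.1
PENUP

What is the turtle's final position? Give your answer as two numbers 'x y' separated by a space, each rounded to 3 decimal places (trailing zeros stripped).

Answer: 21.349 17.719

Derivation:
Executing turtle program step by step:
Start: pos=(0,0), heading=0, pen down
FD 5.3: (0,0) -> (5.3,0) [heading=0, draw]
FD 4.6: (5.3,0) -> (9.9,0) [heading=0, draw]
PD: pen down
PU: pen up
BK 2.9: (9.9,0) -> (7,0) [heading=0, move]
RT 309: heading 0 -> 51
FD 14.7: (7,0) -> (16.251,11.424) [heading=51, move]
FD 8.1: (16.251,11.424) -> (21.349,17.719) [heading=51, move]
PU: pen up
Final: pos=(21.349,17.719), heading=51, 2 segment(s) drawn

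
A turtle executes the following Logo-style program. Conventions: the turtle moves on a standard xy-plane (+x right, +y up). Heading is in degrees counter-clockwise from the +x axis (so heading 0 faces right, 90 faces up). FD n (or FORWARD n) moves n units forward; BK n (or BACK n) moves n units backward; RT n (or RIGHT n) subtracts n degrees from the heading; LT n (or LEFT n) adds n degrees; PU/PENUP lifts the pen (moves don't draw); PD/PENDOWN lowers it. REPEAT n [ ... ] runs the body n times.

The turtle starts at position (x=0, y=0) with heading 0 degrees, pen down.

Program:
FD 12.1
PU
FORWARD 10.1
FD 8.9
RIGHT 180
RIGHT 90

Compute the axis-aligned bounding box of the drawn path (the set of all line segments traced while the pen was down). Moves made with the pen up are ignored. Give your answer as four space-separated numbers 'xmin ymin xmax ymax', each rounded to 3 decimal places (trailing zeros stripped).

Executing turtle program step by step:
Start: pos=(0,0), heading=0, pen down
FD 12.1: (0,0) -> (12.1,0) [heading=0, draw]
PU: pen up
FD 10.1: (12.1,0) -> (22.2,0) [heading=0, move]
FD 8.9: (22.2,0) -> (31.1,0) [heading=0, move]
RT 180: heading 0 -> 180
RT 90: heading 180 -> 90
Final: pos=(31.1,0), heading=90, 1 segment(s) drawn

Segment endpoints: x in {0, 12.1}, y in {0}
xmin=0, ymin=0, xmax=12.1, ymax=0

Answer: 0 0 12.1 0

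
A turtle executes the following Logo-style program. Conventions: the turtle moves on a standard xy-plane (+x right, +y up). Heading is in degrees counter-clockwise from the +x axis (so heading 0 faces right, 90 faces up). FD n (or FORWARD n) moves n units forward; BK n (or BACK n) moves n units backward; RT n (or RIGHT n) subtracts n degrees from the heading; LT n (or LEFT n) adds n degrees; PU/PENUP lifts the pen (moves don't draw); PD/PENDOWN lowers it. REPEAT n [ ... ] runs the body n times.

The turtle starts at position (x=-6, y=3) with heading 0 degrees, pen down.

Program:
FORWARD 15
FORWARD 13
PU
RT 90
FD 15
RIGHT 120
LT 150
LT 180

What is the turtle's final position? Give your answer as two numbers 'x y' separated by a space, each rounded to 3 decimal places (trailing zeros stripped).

Executing turtle program step by step:
Start: pos=(-6,3), heading=0, pen down
FD 15: (-6,3) -> (9,3) [heading=0, draw]
FD 13: (9,3) -> (22,3) [heading=0, draw]
PU: pen up
RT 90: heading 0 -> 270
FD 15: (22,3) -> (22,-12) [heading=270, move]
RT 120: heading 270 -> 150
LT 150: heading 150 -> 300
LT 180: heading 300 -> 120
Final: pos=(22,-12), heading=120, 2 segment(s) drawn

Answer: 22 -12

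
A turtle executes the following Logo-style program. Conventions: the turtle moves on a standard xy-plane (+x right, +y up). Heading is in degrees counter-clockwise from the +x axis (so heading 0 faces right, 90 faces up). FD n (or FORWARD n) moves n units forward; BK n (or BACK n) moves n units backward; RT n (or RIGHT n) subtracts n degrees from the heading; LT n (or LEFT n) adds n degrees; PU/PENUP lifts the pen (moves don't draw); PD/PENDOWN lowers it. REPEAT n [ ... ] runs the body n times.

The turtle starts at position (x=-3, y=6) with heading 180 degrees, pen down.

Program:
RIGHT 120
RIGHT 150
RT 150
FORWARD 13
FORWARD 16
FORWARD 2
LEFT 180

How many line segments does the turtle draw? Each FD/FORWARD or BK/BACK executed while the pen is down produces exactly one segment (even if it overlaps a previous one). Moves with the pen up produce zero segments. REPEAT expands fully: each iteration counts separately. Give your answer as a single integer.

Answer: 3

Derivation:
Executing turtle program step by step:
Start: pos=(-3,6), heading=180, pen down
RT 120: heading 180 -> 60
RT 150: heading 60 -> 270
RT 150: heading 270 -> 120
FD 13: (-3,6) -> (-9.5,17.258) [heading=120, draw]
FD 16: (-9.5,17.258) -> (-17.5,31.115) [heading=120, draw]
FD 2: (-17.5,31.115) -> (-18.5,32.847) [heading=120, draw]
LT 180: heading 120 -> 300
Final: pos=(-18.5,32.847), heading=300, 3 segment(s) drawn
Segments drawn: 3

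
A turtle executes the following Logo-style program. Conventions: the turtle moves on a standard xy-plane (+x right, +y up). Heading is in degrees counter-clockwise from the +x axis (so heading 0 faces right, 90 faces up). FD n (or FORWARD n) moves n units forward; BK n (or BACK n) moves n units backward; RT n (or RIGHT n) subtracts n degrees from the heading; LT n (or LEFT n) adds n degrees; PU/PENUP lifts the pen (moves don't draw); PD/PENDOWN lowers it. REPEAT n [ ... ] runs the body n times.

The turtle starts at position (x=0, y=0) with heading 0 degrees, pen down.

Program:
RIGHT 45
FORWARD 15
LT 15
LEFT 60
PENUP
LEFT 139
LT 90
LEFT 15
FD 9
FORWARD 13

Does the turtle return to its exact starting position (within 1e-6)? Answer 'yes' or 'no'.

Answer: no

Derivation:
Executing turtle program step by step:
Start: pos=(0,0), heading=0, pen down
RT 45: heading 0 -> 315
FD 15: (0,0) -> (10.607,-10.607) [heading=315, draw]
LT 15: heading 315 -> 330
LT 60: heading 330 -> 30
PU: pen up
LT 139: heading 30 -> 169
LT 90: heading 169 -> 259
LT 15: heading 259 -> 274
FD 9: (10.607,-10.607) -> (11.234,-19.585) [heading=274, move]
FD 13: (11.234,-19.585) -> (12.141,-32.553) [heading=274, move]
Final: pos=(12.141,-32.553), heading=274, 1 segment(s) drawn

Start position: (0, 0)
Final position: (12.141, -32.553)
Distance = 34.743; >= 1e-6 -> NOT closed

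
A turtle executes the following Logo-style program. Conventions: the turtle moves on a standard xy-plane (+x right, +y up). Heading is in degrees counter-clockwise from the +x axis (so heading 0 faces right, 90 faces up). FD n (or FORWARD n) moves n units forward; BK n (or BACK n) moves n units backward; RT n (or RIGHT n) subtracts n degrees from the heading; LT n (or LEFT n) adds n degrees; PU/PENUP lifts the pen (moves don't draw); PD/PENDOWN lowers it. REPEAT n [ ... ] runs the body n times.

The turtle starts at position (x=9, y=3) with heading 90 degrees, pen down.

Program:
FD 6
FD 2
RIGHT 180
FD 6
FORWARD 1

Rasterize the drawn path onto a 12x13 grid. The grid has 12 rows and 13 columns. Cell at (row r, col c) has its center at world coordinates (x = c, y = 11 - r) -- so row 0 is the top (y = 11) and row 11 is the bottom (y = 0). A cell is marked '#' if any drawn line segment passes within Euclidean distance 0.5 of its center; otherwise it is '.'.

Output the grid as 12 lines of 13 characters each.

Segment 0: (9,3) -> (9,9)
Segment 1: (9,9) -> (9,11)
Segment 2: (9,11) -> (9,5)
Segment 3: (9,5) -> (9,4)

Answer: .........#...
.........#...
.........#...
.........#...
.........#...
.........#...
.........#...
.........#...
.........#...
.............
.............
.............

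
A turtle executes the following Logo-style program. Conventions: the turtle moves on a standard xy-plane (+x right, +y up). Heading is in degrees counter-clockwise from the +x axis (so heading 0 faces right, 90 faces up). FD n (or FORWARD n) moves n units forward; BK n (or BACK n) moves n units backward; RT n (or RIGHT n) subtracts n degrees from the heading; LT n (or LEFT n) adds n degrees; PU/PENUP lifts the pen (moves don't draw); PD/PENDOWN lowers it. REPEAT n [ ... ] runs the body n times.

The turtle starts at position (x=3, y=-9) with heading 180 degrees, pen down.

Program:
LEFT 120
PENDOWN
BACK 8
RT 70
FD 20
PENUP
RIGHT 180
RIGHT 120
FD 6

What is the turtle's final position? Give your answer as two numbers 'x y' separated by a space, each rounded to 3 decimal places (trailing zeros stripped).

Executing turtle program step by step:
Start: pos=(3,-9), heading=180, pen down
LT 120: heading 180 -> 300
PD: pen down
BK 8: (3,-9) -> (-1,-2.072) [heading=300, draw]
RT 70: heading 300 -> 230
FD 20: (-1,-2.072) -> (-13.856,-17.393) [heading=230, draw]
PU: pen up
RT 180: heading 230 -> 50
RT 120: heading 50 -> 290
FD 6: (-13.856,-17.393) -> (-11.804,-23.031) [heading=290, move]
Final: pos=(-11.804,-23.031), heading=290, 2 segment(s) drawn

Answer: -11.804 -23.031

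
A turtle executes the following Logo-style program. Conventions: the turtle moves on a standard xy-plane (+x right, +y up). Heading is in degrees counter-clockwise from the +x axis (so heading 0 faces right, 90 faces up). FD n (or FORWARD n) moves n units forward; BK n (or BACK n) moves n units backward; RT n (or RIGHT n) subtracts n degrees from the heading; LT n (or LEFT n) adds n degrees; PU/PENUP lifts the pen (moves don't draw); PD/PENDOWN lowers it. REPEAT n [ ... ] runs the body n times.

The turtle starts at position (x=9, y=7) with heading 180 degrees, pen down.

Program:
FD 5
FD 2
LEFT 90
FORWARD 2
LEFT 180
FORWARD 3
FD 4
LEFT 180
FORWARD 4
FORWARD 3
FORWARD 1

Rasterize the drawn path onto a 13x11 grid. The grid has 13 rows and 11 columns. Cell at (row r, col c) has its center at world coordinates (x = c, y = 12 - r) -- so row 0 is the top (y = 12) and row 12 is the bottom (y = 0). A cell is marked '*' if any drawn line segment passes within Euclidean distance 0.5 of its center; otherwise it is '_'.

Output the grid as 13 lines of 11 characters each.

Segment 0: (9,7) -> (4,7)
Segment 1: (4,7) -> (2,7)
Segment 2: (2,7) -> (2,5)
Segment 3: (2,5) -> (2,8)
Segment 4: (2,8) -> (2,12)
Segment 5: (2,12) -> (2,8)
Segment 6: (2,8) -> (2,5)
Segment 7: (2,5) -> (2,4)

Answer: __*________
__*________
__*________
__*________
__*________
__********_
__*________
__*________
__*________
___________
___________
___________
___________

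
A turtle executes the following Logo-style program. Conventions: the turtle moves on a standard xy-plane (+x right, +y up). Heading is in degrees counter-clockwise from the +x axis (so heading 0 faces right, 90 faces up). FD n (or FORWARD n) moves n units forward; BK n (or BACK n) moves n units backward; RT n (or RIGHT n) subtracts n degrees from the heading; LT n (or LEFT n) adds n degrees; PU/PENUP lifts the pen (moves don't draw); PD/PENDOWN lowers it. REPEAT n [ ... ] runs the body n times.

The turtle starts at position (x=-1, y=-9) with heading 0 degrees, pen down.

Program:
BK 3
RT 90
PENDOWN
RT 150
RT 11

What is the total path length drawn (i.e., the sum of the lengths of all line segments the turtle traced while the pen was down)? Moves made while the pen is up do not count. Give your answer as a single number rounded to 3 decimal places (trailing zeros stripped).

Executing turtle program step by step:
Start: pos=(-1,-9), heading=0, pen down
BK 3: (-1,-9) -> (-4,-9) [heading=0, draw]
RT 90: heading 0 -> 270
PD: pen down
RT 150: heading 270 -> 120
RT 11: heading 120 -> 109
Final: pos=(-4,-9), heading=109, 1 segment(s) drawn

Segment lengths:
  seg 1: (-1,-9) -> (-4,-9), length = 3
Total = 3

Answer: 3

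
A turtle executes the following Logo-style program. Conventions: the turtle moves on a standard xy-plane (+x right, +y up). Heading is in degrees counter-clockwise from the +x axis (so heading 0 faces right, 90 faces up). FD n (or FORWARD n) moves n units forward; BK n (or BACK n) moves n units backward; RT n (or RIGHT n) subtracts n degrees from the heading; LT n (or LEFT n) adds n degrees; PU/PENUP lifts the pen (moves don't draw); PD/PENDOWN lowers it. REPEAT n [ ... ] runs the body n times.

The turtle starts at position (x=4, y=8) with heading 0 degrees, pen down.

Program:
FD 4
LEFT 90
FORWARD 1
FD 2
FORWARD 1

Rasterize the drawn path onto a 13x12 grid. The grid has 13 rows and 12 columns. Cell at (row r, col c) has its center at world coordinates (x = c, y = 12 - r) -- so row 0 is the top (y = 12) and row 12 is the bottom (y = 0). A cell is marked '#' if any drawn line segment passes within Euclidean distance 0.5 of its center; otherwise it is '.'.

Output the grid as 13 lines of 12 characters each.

Answer: ........#...
........#...
........#...
........#...
....#####...
............
............
............
............
............
............
............
............

Derivation:
Segment 0: (4,8) -> (8,8)
Segment 1: (8,8) -> (8,9)
Segment 2: (8,9) -> (8,11)
Segment 3: (8,11) -> (8,12)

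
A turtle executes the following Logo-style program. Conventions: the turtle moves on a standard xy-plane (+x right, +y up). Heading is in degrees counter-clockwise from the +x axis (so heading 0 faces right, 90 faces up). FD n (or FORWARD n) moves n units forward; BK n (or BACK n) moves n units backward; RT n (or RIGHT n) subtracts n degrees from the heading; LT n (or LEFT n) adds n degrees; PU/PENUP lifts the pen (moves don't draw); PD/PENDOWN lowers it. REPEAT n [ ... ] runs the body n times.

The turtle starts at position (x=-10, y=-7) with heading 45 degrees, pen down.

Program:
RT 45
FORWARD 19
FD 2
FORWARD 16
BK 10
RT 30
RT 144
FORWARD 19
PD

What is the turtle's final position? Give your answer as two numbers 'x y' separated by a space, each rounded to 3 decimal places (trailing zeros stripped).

Executing turtle program step by step:
Start: pos=(-10,-7), heading=45, pen down
RT 45: heading 45 -> 0
FD 19: (-10,-7) -> (9,-7) [heading=0, draw]
FD 2: (9,-7) -> (11,-7) [heading=0, draw]
FD 16: (11,-7) -> (27,-7) [heading=0, draw]
BK 10: (27,-7) -> (17,-7) [heading=0, draw]
RT 30: heading 0 -> 330
RT 144: heading 330 -> 186
FD 19: (17,-7) -> (-1.896,-8.986) [heading=186, draw]
PD: pen down
Final: pos=(-1.896,-8.986), heading=186, 5 segment(s) drawn

Answer: -1.896 -8.986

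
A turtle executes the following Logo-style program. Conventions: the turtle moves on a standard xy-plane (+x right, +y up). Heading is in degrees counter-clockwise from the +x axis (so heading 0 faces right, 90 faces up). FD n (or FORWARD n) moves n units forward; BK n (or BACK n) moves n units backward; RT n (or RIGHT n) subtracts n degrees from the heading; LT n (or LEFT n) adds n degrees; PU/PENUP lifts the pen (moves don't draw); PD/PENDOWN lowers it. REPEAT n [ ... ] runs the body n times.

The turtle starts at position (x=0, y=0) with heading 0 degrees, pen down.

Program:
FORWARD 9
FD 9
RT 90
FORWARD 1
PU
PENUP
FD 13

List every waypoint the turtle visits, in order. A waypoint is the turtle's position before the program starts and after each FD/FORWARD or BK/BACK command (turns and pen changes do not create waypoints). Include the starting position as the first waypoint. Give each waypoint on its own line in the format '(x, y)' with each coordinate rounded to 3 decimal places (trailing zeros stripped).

Executing turtle program step by step:
Start: pos=(0,0), heading=0, pen down
FD 9: (0,0) -> (9,0) [heading=0, draw]
FD 9: (9,0) -> (18,0) [heading=0, draw]
RT 90: heading 0 -> 270
FD 1: (18,0) -> (18,-1) [heading=270, draw]
PU: pen up
PU: pen up
FD 13: (18,-1) -> (18,-14) [heading=270, move]
Final: pos=(18,-14), heading=270, 3 segment(s) drawn
Waypoints (5 total):
(0, 0)
(9, 0)
(18, 0)
(18, -1)
(18, -14)

Answer: (0, 0)
(9, 0)
(18, 0)
(18, -1)
(18, -14)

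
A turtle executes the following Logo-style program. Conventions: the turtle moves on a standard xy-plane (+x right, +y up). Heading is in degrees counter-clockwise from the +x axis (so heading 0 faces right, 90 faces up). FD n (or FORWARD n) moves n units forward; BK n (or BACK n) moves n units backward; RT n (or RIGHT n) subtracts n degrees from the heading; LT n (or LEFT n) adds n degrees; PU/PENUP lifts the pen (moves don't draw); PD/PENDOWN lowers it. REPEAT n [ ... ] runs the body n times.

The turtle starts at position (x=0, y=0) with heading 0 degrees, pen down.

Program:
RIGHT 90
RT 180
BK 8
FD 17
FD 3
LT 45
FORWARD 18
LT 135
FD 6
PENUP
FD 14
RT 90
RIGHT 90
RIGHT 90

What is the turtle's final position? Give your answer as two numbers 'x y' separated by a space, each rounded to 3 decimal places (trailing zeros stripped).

Executing turtle program step by step:
Start: pos=(0,0), heading=0, pen down
RT 90: heading 0 -> 270
RT 180: heading 270 -> 90
BK 8: (0,0) -> (0,-8) [heading=90, draw]
FD 17: (0,-8) -> (0,9) [heading=90, draw]
FD 3: (0,9) -> (0,12) [heading=90, draw]
LT 45: heading 90 -> 135
FD 18: (0,12) -> (-12.728,24.728) [heading=135, draw]
LT 135: heading 135 -> 270
FD 6: (-12.728,24.728) -> (-12.728,18.728) [heading=270, draw]
PU: pen up
FD 14: (-12.728,18.728) -> (-12.728,4.728) [heading=270, move]
RT 90: heading 270 -> 180
RT 90: heading 180 -> 90
RT 90: heading 90 -> 0
Final: pos=(-12.728,4.728), heading=0, 5 segment(s) drawn

Answer: -12.728 4.728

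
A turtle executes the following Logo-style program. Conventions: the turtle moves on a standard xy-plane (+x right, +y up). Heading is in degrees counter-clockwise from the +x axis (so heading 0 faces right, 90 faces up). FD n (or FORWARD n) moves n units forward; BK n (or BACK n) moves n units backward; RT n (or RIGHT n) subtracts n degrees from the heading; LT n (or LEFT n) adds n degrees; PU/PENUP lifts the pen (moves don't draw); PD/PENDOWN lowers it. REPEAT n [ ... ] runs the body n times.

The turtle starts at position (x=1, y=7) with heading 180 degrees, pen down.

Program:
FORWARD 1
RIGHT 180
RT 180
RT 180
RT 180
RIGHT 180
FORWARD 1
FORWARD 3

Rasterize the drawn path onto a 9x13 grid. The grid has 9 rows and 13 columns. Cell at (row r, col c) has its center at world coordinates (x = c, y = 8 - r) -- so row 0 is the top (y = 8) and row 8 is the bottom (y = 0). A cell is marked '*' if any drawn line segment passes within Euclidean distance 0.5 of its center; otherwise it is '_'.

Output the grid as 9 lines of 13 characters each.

Segment 0: (1,7) -> (0,7)
Segment 1: (0,7) -> (1,7)
Segment 2: (1,7) -> (4,7)

Answer: _____________
*****________
_____________
_____________
_____________
_____________
_____________
_____________
_____________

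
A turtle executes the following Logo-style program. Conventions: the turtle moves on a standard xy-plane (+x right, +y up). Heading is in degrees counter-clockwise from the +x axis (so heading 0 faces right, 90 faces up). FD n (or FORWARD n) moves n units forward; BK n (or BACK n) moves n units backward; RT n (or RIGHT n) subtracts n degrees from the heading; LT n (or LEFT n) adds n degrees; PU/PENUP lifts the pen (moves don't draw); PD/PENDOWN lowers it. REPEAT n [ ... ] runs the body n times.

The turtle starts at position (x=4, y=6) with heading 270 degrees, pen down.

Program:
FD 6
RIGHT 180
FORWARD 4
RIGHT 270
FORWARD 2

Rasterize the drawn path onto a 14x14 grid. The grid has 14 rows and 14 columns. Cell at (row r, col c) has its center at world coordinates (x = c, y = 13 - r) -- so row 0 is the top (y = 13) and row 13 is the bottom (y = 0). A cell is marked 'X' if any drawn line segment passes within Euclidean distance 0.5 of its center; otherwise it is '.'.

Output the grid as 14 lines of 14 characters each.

Answer: ..............
..............
..............
..............
..............
..............
..............
....X.........
....X.........
..XXX.........
....X.........
....X.........
....X.........
....X.........

Derivation:
Segment 0: (4,6) -> (4,0)
Segment 1: (4,0) -> (4,4)
Segment 2: (4,4) -> (2,4)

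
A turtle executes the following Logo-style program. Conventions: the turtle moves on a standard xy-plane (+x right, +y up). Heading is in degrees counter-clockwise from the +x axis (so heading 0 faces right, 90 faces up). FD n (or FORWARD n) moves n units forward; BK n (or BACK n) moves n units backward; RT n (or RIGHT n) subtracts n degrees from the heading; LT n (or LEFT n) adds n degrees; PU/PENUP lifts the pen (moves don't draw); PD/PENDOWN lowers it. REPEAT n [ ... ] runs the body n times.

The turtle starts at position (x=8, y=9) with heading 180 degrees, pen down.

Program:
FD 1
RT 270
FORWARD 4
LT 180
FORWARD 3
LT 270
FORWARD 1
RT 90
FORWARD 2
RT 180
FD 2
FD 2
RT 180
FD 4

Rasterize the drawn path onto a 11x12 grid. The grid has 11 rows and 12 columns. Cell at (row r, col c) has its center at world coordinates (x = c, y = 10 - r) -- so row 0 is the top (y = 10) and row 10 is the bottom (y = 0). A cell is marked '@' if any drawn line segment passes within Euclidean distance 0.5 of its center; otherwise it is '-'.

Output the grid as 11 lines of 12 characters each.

Answer: --------@---
-------@@---
-------@@---
-------@@---
-------@@---
-------@----
------------
------------
------------
------------
------------

Derivation:
Segment 0: (8,9) -> (7,9)
Segment 1: (7,9) -> (7,5)
Segment 2: (7,5) -> (7,8)
Segment 3: (7,8) -> (8,8)
Segment 4: (8,8) -> (8,6)
Segment 5: (8,6) -> (8,8)
Segment 6: (8,8) -> (8,10)
Segment 7: (8,10) -> (8,6)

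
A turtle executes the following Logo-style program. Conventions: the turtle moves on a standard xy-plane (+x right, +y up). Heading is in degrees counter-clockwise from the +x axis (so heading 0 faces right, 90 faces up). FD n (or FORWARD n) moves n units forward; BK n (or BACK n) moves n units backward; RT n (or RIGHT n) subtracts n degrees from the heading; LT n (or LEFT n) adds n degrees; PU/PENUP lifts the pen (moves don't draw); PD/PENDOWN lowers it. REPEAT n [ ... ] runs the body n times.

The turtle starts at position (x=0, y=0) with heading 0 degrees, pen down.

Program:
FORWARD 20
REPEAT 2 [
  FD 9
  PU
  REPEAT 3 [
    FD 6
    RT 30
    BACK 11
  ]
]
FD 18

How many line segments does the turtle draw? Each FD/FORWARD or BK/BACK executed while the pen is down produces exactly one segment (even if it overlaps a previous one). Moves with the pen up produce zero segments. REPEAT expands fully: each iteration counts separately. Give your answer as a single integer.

Executing turtle program step by step:
Start: pos=(0,0), heading=0, pen down
FD 20: (0,0) -> (20,0) [heading=0, draw]
REPEAT 2 [
  -- iteration 1/2 --
  FD 9: (20,0) -> (29,0) [heading=0, draw]
  PU: pen up
  REPEAT 3 [
    -- iteration 1/3 --
    FD 6: (29,0) -> (35,0) [heading=0, move]
    RT 30: heading 0 -> 330
    BK 11: (35,0) -> (25.474,5.5) [heading=330, move]
    -- iteration 2/3 --
    FD 6: (25.474,5.5) -> (30.67,2.5) [heading=330, move]
    RT 30: heading 330 -> 300
    BK 11: (30.67,2.5) -> (25.17,12.026) [heading=300, move]
    -- iteration 3/3 --
    FD 6: (25.17,12.026) -> (28.17,6.83) [heading=300, move]
    RT 30: heading 300 -> 270
    BK 11: (28.17,6.83) -> (28.17,17.83) [heading=270, move]
  ]
  -- iteration 2/2 --
  FD 9: (28.17,17.83) -> (28.17,8.83) [heading=270, move]
  PU: pen up
  REPEAT 3 [
    -- iteration 1/3 --
    FD 6: (28.17,8.83) -> (28.17,2.83) [heading=270, move]
    RT 30: heading 270 -> 240
    BK 11: (28.17,2.83) -> (33.67,12.356) [heading=240, move]
    -- iteration 2/3 --
    FD 6: (33.67,12.356) -> (30.67,7.16) [heading=240, move]
    RT 30: heading 240 -> 210
    BK 11: (30.67,7.16) -> (40.196,12.66) [heading=210, move]
    -- iteration 3/3 --
    FD 6: (40.196,12.66) -> (35,9.66) [heading=210, move]
    RT 30: heading 210 -> 180
    BK 11: (35,9.66) -> (46,9.66) [heading=180, move]
  ]
]
FD 18: (46,9.66) -> (28,9.66) [heading=180, move]
Final: pos=(28,9.66), heading=180, 2 segment(s) drawn
Segments drawn: 2

Answer: 2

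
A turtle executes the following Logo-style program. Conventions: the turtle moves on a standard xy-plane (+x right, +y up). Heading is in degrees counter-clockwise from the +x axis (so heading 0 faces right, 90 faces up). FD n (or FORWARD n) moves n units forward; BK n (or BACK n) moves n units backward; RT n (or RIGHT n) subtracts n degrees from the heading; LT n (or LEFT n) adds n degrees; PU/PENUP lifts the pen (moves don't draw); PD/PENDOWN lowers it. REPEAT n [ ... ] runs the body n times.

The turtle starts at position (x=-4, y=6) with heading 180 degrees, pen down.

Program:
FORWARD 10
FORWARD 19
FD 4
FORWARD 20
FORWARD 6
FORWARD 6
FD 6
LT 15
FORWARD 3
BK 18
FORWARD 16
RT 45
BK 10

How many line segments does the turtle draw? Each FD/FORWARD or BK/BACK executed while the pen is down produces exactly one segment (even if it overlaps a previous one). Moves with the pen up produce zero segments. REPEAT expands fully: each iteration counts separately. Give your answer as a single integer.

Answer: 11

Derivation:
Executing turtle program step by step:
Start: pos=(-4,6), heading=180, pen down
FD 10: (-4,6) -> (-14,6) [heading=180, draw]
FD 19: (-14,6) -> (-33,6) [heading=180, draw]
FD 4: (-33,6) -> (-37,6) [heading=180, draw]
FD 20: (-37,6) -> (-57,6) [heading=180, draw]
FD 6: (-57,6) -> (-63,6) [heading=180, draw]
FD 6: (-63,6) -> (-69,6) [heading=180, draw]
FD 6: (-69,6) -> (-75,6) [heading=180, draw]
LT 15: heading 180 -> 195
FD 3: (-75,6) -> (-77.898,5.224) [heading=195, draw]
BK 18: (-77.898,5.224) -> (-60.511,9.882) [heading=195, draw]
FD 16: (-60.511,9.882) -> (-75.966,5.741) [heading=195, draw]
RT 45: heading 195 -> 150
BK 10: (-75.966,5.741) -> (-67.306,0.741) [heading=150, draw]
Final: pos=(-67.306,0.741), heading=150, 11 segment(s) drawn
Segments drawn: 11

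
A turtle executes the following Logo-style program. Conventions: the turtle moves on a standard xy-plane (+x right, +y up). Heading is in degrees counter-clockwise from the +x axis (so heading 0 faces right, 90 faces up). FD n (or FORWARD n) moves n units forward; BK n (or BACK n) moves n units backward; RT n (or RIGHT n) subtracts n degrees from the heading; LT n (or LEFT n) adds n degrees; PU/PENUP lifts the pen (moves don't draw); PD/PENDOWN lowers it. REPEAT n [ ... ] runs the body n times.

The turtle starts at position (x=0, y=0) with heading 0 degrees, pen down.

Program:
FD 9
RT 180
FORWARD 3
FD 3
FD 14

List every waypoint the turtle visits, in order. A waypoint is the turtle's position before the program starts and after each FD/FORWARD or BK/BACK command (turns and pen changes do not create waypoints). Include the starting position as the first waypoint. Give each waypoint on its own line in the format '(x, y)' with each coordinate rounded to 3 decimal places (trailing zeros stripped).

Answer: (0, 0)
(9, 0)
(6, 0)
(3, 0)
(-11, 0)

Derivation:
Executing turtle program step by step:
Start: pos=(0,0), heading=0, pen down
FD 9: (0,0) -> (9,0) [heading=0, draw]
RT 180: heading 0 -> 180
FD 3: (9,0) -> (6,0) [heading=180, draw]
FD 3: (6,0) -> (3,0) [heading=180, draw]
FD 14: (3,0) -> (-11,0) [heading=180, draw]
Final: pos=(-11,0), heading=180, 4 segment(s) drawn
Waypoints (5 total):
(0, 0)
(9, 0)
(6, 0)
(3, 0)
(-11, 0)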